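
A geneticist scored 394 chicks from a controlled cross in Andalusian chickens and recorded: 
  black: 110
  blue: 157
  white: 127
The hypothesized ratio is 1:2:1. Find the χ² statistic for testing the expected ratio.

17.711

Expected counts for N = 394 under a 1:2:1 ratio (total parts = 4):
  black: 394 × 1/4 = 98.5
  blue: 394 × 2/4 = 197
  white: 394 × 1/4 = 98.5
χ² = Σ (O − E)² / E
  black: (110 − 98.5)² / 98.5 = 1.3426
  blue: (157 − 197)² / 197 = 8.1218
  white: (127 − 98.5)² / 98.5 = 8.2462
χ² = 1.3426 + 8.1218 + 8.2462 = 17.7106 ≈ 17.711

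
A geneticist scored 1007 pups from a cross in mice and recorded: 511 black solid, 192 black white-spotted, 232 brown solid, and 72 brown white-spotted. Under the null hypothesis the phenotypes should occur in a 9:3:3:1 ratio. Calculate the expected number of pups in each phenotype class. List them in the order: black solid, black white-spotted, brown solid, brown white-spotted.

566.4375, 188.8125, 188.8125, 62.9375

Under the 9:3:3:1 hypothesis (Σ ratio = 16, N = 1007):
  black solid: 1007 × 9/16 = 566.4375
  black white-spotted: 1007 × 3/16 = 188.8125
  brown solid: 1007 × 3/16 = 188.8125
  brown white-spotted: 1007 × 1/16 = 62.9375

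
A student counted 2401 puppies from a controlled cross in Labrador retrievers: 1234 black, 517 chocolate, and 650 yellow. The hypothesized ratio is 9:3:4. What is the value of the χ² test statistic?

24.099

Under the 9:3:4 hypothesis (Σ ratio = 16, N = 2401):
  black: 2401 × 9/16 = 1350.5625
  chocolate: 2401 × 3/16 = 450.1875
  yellow: 2401 × 4/16 = 600.25
χ² = Σ (O − E)² / E
  black: (1234 − 1350.5625)² / 1350.5625 = 10.0601
  chocolate: (517 − 450.1875)² / 450.1875 = 9.9157
  yellow: (650 − 600.25)² / 600.25 = 4.1234
χ² = 10.0601 + 9.9157 + 4.1234 = 24.0992 ≈ 24.099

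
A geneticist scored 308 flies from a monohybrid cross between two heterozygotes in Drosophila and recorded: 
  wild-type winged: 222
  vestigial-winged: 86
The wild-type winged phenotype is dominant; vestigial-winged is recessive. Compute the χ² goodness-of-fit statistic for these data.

For a monohybrid cross between heterozygotes with complete dominance, the expected phenotypic ratio is 3:1.
Expected counts for N = 308 under a 3:1 ratio (total parts = 4):
  wild-type winged: 308 × 3/4 = 231
  vestigial-winged: 308 × 1/4 = 77
χ² = Σ (O − E)² / E
  wild-type winged: (222 − 231)² / 231 = 0.3506
  vestigial-winged: (86 − 77)² / 77 = 1.0519
χ² = 0.3506 + 1.0519 = 1.4025 ≈ 1.403

1.403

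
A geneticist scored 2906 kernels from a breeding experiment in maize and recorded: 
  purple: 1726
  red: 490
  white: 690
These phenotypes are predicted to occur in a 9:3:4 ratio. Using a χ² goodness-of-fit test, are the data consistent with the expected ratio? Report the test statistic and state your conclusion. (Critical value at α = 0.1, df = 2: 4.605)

Total ratio parts = 16. Expected numbers out of 2906:
  purple: 2906 × 9/16 = 1634.625
  red: 2906 × 3/16 = 544.875
  white: 2906 × 4/16 = 726.5
χ² = Σ (O − E)² / E
  purple: (1726 − 1634.625)² / 1634.625 = 5.1078
  red: (490 − 544.875)² / 544.875 = 5.5265
  white: (690 − 726.5)² / 726.5 = 1.8338
χ² = 5.1078 + 5.5265 + 1.8338 = 12.4681 ≈ 12.468
Degrees of freedom = 3 − 1 = 2; critical value at α = 0.1 is 4.605.
Since 12.468 > 4.605, we reject the null hypothesis — the data do not fit the 9:3:4 ratio.

12.468; not consistent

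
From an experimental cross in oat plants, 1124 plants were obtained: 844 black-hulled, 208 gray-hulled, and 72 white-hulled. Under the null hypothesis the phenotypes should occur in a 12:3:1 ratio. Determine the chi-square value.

Under the 12:3:1 hypothesis (Σ ratio = 16, N = 1124):
  black-hulled: 1124 × 12/16 = 843
  gray-hulled: 1124 × 3/16 = 210.75
  white-hulled: 1124 × 1/16 = 70.25
χ² = Σ (O − E)² / E
  black-hulled: (844 − 843)² / 843 = 0.0012
  gray-hulled: (208 − 210.75)² / 210.75 = 0.0359
  white-hulled: (72 − 70.25)² / 70.25 = 0.0436
χ² = 0.0012 + 0.0359 + 0.0436 = 0.0807 ≈ 0.081

0.081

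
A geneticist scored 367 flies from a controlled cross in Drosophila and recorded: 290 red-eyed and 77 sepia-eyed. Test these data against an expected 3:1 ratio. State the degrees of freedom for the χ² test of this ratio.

A goodness-of-fit test with 2 phenotype classes has df = 2 − 1 = 1.

1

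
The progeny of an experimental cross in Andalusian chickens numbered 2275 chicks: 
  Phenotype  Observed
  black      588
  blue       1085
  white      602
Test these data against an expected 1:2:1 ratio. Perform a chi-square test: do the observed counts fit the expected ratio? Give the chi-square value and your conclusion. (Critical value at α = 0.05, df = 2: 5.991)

5.018; consistent

Under the 1:2:1 hypothesis (Σ ratio = 4, N = 2275):
  black: 2275 × 1/4 = 568.75
  blue: 2275 × 2/4 = 1137.5
  white: 2275 × 1/4 = 568.75
χ² = Σ (O − E)² / E
  black: (588 − 568.75)² / 568.75 = 0.6515
  blue: (1085 − 1137.5)² / 1137.5 = 2.4231
  white: (602 − 568.75)² / 568.75 = 1.9438
χ² = 0.6515 + 2.4231 + 1.9438 = 5.0184 ≈ 5.018
Degrees of freedom = 3 − 1 = 2; critical value at α = 0.05 is 5.991.
Since 5.018 < 5.991, we fail to reject the null hypothesis — the data are consistent with the 1:2:1 ratio.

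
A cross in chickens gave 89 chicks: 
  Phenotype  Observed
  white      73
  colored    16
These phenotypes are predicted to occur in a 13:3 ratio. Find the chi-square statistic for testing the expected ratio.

0.035

Under the 13:3 hypothesis (Σ ratio = 16, N = 89):
  white: 89 × 13/16 = 72.3125
  colored: 89 × 3/16 = 16.6875
χ² = Σ (O − E)² / E
  white: (73 − 72.3125)² / 72.3125 = 0.0065
  colored: (16 − 16.6875)² / 16.6875 = 0.0283
χ² = 0.0065 + 0.0283 = 0.0348 ≈ 0.035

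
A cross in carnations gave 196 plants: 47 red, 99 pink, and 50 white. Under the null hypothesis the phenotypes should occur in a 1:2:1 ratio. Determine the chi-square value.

Expected counts for N = 196 under a 1:2:1 ratio (total parts = 4):
  red: 196 × 1/4 = 49
  pink: 196 × 2/4 = 98
  white: 196 × 1/4 = 49
χ² = Σ (O − E)² / E
  red: (47 − 49)² / 49 = 0.0816
  pink: (99 − 98)² / 98 = 0.0102
  white: (50 − 49)² / 49 = 0.0204
χ² = 0.0816 + 0.0102 + 0.0204 = 0.1122 ≈ 0.112

0.112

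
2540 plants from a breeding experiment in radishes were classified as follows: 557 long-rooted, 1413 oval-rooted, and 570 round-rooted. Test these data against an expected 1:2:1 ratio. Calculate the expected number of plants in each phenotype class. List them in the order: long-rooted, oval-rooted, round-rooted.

635, 1270, 635

Under the 1:2:1 hypothesis (Σ ratio = 4, N = 2540):
  long-rooted: 2540 × 1/4 = 635
  oval-rooted: 2540 × 2/4 = 1270
  round-rooted: 2540 × 1/4 = 635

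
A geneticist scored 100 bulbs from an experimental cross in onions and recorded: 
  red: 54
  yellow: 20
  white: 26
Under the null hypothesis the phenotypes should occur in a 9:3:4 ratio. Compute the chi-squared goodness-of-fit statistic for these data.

Total ratio parts = 16. Expected numbers out of 100:
  red: 100 × 9/16 = 56.25
  yellow: 100 × 3/16 = 18.75
  white: 100 × 4/16 = 25
χ² = Σ (O − E)² / E
  red: (54 − 56.25)² / 56.25 = 0.0900
  yellow: (20 − 18.75)² / 18.75 = 0.0833
  white: (26 − 25)² / 25 = 0.0400
χ² = 0.0900 + 0.0833 + 0.0400 = 0.2133 ≈ 0.213

0.213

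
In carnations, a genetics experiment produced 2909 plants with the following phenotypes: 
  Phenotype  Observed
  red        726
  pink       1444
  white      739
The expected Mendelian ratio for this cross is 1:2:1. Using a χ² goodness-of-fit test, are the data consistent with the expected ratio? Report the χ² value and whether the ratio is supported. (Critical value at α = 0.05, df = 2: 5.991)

0.268; consistent

Total ratio parts = 4. Expected numbers out of 2909:
  red: 2909 × 1/4 = 727.25
  pink: 2909 × 2/4 = 1454.5
  white: 2909 × 1/4 = 727.25
χ² = Σ (O − E)² / E
  red: (726 − 727.25)² / 727.25 = 0.0021
  pink: (1444 − 1454.5)² / 1454.5 = 0.0758
  white: (739 − 727.25)² / 727.25 = 0.1898
χ² = 0.0021 + 0.0758 + 0.1898 = 0.2677 ≈ 0.268
Degrees of freedom = 3 − 1 = 2; critical value at α = 0.05 is 5.991.
Since 0.268 < 5.991, we fail to reject the null hypothesis — the data are consistent with the 1:2:1 ratio.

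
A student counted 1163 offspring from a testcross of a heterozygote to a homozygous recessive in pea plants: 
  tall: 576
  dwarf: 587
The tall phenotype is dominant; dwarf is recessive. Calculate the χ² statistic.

A testcross of a heterozygote (Aa × aa) gives a 1:1 phenotypic ratio.
The 1:1 ratio has 2 parts, so with N = 1163 the expected counts are:
  tall: 1163 × 1/2 = 581.5
  dwarf: 1163 × 1/2 = 581.5
χ² = Σ (O − E)² / E
  tall: (576 − 581.5)² / 581.5 = 0.0520
  dwarf: (587 − 581.5)² / 581.5 = 0.0520
χ² = 0.0520 + 0.0520 = 0.104

0.104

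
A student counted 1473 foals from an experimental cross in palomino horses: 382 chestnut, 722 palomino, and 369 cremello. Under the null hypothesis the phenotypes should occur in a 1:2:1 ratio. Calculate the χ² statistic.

The 1:2:1 ratio has 4 parts, so with N = 1473 the expected counts are:
  chestnut: 1473 × 1/4 = 368.25
  palomino: 1473 × 2/4 = 736.5
  cremello: 1473 × 1/4 = 368.25
χ² = Σ (O − E)² / E
  chestnut: (382 − 368.25)² / 368.25 = 0.5134
  palomino: (722 − 736.5)² / 736.5 = 0.2855
  cremello: (369 − 368.25)² / 368.25 = 0.0015
χ² = 0.5134 + 0.2855 + 0.0015 = 0.8004 ≈ 0.800

0.800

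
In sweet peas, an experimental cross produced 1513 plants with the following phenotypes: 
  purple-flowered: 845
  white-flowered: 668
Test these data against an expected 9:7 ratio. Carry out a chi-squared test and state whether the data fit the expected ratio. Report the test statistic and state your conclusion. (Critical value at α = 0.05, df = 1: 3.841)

0.099; consistent

Total ratio parts = 16. Expected numbers out of 1513:
  purple-flowered: 1513 × 9/16 = 851.0625
  white-flowered: 1513 × 7/16 = 661.9375
χ² = Σ (O − E)² / E
  purple-flowered: (845 − 851.0625)² / 851.0625 = 0.0432
  white-flowered: (668 − 661.9375)² / 661.9375 = 0.0555
χ² = 0.0432 + 0.0555 = 0.0987 ≈ 0.099
Degrees of freedom = 2 − 1 = 1; critical value at α = 0.05 is 3.841.
Since 0.099 < 3.841, we fail to reject the null hypothesis — the data are consistent with the 9:7 ratio.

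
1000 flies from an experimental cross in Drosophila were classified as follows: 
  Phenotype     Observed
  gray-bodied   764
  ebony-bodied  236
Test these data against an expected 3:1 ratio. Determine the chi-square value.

Under the 3:1 hypothesis (Σ ratio = 4, N = 1000):
  gray-bodied: 1000 × 3/4 = 750
  ebony-bodied: 1000 × 1/4 = 250
χ² = Σ (O − E)² / E
  gray-bodied: (764 − 750)² / 750 = 0.2613
  ebony-bodied: (236 − 250)² / 250 = 0.7840
χ² = 0.2613 + 0.7840 = 1.0453 ≈ 1.045

1.045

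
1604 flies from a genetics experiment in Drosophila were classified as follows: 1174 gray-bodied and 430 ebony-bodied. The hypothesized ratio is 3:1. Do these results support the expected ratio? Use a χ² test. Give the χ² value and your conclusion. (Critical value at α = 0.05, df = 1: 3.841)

The 3:1 ratio has 4 parts, so with N = 1604 the expected counts are:
  gray-bodied: 1604 × 3/4 = 1203
  ebony-bodied: 1604 × 1/4 = 401
χ² = Σ (O − E)² / E
  gray-bodied: (1174 − 1203)² / 1203 = 0.6991
  ebony-bodied: (430 − 401)² / 401 = 2.0973
χ² = 0.6991 + 2.0973 = 2.7964 ≈ 2.796
Degrees of freedom = 2 − 1 = 1; critical value at α = 0.05 is 3.841.
Since 2.796 < 3.841, we fail to reject the null hypothesis — the data are consistent with the 3:1 ratio.

2.796; consistent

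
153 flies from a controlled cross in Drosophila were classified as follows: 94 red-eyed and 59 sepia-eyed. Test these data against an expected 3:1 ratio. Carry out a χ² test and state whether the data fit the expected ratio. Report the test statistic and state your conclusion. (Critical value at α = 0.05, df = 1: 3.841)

Total ratio parts = 4. Expected numbers out of 153:
  red-eyed: 153 × 3/4 = 114.75
  sepia-eyed: 153 × 1/4 = 38.25
χ² = Σ (O − E)² / E
  red-eyed: (94 − 114.75)² / 114.75 = 3.7522
  sepia-eyed: (59 − 38.25)² / 38.25 = 11.2565
χ² = 3.7522 + 11.2565 = 15.0087 ≈ 15.009
Degrees of freedom = 2 − 1 = 1; critical value at α = 0.05 is 3.841.
Since 15.009 > 3.841, we reject the null hypothesis — the data do not fit the 3:1 ratio.

15.009; not consistent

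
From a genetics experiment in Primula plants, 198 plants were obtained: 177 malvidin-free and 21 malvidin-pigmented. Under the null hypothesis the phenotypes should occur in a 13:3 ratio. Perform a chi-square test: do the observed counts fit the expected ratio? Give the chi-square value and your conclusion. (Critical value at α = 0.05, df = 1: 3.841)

8.620; not consistent

Expected counts for N = 198 under a 13:3 ratio (total parts = 16):
  malvidin-free: 198 × 13/16 = 160.875
  malvidin-pigmented: 198 × 3/16 = 37.125
χ² = Σ (O − E)² / E
  malvidin-free: (177 − 160.875)² / 160.875 = 1.6163
  malvidin-pigmented: (21 − 37.125)² / 37.125 = 7.0038
χ² = 1.6163 + 7.0038 = 8.6201 ≈ 8.620
Degrees of freedom = 2 − 1 = 1; critical value at α = 0.05 is 3.841.
Since 8.620 > 3.841, we reject the null hypothesis — the data do not fit the 13:3 ratio.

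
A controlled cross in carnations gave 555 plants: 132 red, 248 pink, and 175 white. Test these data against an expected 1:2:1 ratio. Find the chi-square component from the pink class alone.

3.136

The 1:2:1 ratio has 4 parts, so with N = 555 the expected counts are:
  red: 555 × 1/4 = 138.75
  pink: 555 × 2/4 = 277.5
  white: 555 × 1/4 = 138.75
Contribution of pink: (248 − 277.5)² / 277.5 = 3.1360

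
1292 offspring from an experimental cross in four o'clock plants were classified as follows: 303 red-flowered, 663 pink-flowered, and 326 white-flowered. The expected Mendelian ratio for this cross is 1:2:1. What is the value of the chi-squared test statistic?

1.714

The 1:2:1 ratio has 4 parts, so with N = 1292 the expected counts are:
  red-flowered: 1292 × 1/4 = 323
  pink-flowered: 1292 × 2/4 = 646
  white-flowered: 1292 × 1/4 = 323
χ² = Σ (O − E)² / E
  red-flowered: (303 − 323)² / 323 = 1.2384
  pink-flowered: (663 − 646)² / 646 = 0.4474
  white-flowered: (326 − 323)² / 323 = 0.0279
χ² = 1.2384 + 0.4474 + 0.0279 = 1.7137 ≈ 1.714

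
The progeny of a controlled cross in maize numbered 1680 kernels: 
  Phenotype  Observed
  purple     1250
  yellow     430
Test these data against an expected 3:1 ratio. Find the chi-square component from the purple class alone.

The 3:1 ratio has 4 parts, so with N = 1680 the expected counts are:
  purple: 1680 × 3/4 = 1260
  yellow: 1680 × 1/4 = 420
Contribution of purple: (1250 − 1260)² / 1260 = 0.0794

0.079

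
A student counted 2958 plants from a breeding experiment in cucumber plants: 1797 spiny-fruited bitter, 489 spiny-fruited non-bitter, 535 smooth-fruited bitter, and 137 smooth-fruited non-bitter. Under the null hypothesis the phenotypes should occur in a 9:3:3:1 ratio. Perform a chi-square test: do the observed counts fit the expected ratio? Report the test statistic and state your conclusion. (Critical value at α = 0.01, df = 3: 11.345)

31.508; not consistent

Expected counts for N = 2958 under a 9:3:3:1 ratio (total parts = 16):
  spiny-fruited bitter: 2958 × 9/16 = 1663.875
  spiny-fruited non-bitter: 2958 × 3/16 = 554.625
  smooth-fruited bitter: 2958 × 3/16 = 554.625
  smooth-fruited non-bitter: 2958 × 1/16 = 184.875
χ² = Σ (O − E)² / E
  spiny-fruited bitter: (1797 − 1663.875)² / 1663.875 = 10.6512
  spiny-fruited non-bitter: (489 − 554.625)² / 554.625 = 7.7650
  smooth-fruited bitter: (535 − 554.625)² / 554.625 = 0.6944
  smooth-fruited non-bitter: (137 − 184.875)² / 184.875 = 12.3977
χ² = 10.6512 + 7.7650 + 0.6944 + 12.3977 = 31.5083 ≈ 31.508
Degrees of freedom = 4 − 1 = 3; critical value at α = 0.01 is 11.345.
Since 31.508 > 11.345, we reject the null hypothesis — the data do not fit the 9:3:3:1 ratio.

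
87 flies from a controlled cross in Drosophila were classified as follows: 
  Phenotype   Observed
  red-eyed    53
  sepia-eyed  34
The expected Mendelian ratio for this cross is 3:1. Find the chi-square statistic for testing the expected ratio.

Total ratio parts = 4. Expected numbers out of 87:
  red-eyed: 87 × 3/4 = 65.25
  sepia-eyed: 87 × 1/4 = 21.75
χ² = Σ (O − E)² / E
  red-eyed: (53 − 65.25)² / 65.25 = 2.2998
  sepia-eyed: (34 − 21.75)² / 21.75 = 6.8994
χ² = 2.2998 + 6.8994 = 9.1992 ≈ 9.199

9.199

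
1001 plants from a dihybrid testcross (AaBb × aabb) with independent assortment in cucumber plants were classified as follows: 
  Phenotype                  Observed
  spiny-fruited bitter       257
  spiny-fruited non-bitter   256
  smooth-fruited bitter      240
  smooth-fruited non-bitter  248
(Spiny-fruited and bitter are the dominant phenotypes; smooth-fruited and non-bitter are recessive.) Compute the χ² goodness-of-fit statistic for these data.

A dihybrid testcross with independent assortment gives a 1:1:1:1 ratio.
The 1:1:1:1 ratio has 4 parts, so with N = 1001 the expected counts are:
  spiny-fruited bitter: 1001 × 1/4 = 250.25
  spiny-fruited non-bitter: 1001 × 1/4 = 250.25
  smooth-fruited bitter: 1001 × 1/4 = 250.25
  smooth-fruited non-bitter: 1001 × 1/4 = 250.25
χ² = Σ (O − E)² / E
  spiny-fruited bitter: (257 − 250.25)² / 250.25 = 0.1821
  spiny-fruited non-bitter: (256 − 250.25)² / 250.25 = 0.1321
  smooth-fruited bitter: (240 − 250.25)² / 250.25 = 0.4198
  smooth-fruited non-bitter: (248 − 250.25)² / 250.25 = 0.0202
χ² = 0.1821 + 0.1321 + 0.4198 + 0.0202 = 0.7542 ≈ 0.754

0.754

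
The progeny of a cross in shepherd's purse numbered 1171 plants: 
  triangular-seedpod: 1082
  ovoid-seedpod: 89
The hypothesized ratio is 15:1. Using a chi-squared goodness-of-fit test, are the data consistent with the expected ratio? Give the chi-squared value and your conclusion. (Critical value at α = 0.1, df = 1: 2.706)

Expected counts for N = 1171 under a 15:1 ratio (total parts = 16):
  triangular-seedpod: 1171 × 15/16 = 1097.8125
  ovoid-seedpod: 1171 × 1/16 = 73.1875
χ² = Σ (O − E)² / E
  triangular-seedpod: (1082 − 1097.8125)² / 1097.8125 = 0.2278
  ovoid-seedpod: (89 − 73.1875)² / 73.1875 = 3.4164
χ² = 0.2278 + 3.4164 = 3.6442 ≈ 3.644
Degrees of freedom = 2 − 1 = 1; critical value at α = 0.1 is 2.706.
Since 3.644 > 2.706, we reject the null hypothesis — the data do not fit the 15:1 ratio.

3.644; not consistent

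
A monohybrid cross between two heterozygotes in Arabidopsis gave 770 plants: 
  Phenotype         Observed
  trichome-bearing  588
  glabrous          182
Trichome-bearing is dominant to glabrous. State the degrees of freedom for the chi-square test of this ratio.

For a monohybrid cross between heterozygotes with complete dominance, the expected phenotypic ratio is 3:1.
A goodness-of-fit test with 2 phenotype classes has df = 2 − 1 = 1.

1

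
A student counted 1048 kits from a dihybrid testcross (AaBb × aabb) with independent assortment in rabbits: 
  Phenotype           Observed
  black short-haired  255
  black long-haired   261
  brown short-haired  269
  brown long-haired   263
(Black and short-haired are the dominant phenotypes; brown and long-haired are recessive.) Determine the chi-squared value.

A dihybrid testcross with independent assortment gives a 1:1:1:1 ratio.
Total ratio parts = 4. Expected numbers out of 1048:
  black short-haired: 1048 × 1/4 = 262
  black long-haired: 1048 × 1/4 = 262
  brown short-haired: 1048 × 1/4 = 262
  brown long-haired: 1048 × 1/4 = 262
χ² = Σ (O − E)² / E
  black short-haired: (255 − 262)² / 262 = 0.1870
  black long-haired: (261 − 262)² / 262 = 0.0038
  brown short-haired: (269 − 262)² / 262 = 0.1870
  brown long-haired: (263 − 262)² / 262 = 0.0038
χ² = 0.1870 + 0.0038 + 0.1870 + 0.0038 = 0.3816 ≈ 0.382

0.382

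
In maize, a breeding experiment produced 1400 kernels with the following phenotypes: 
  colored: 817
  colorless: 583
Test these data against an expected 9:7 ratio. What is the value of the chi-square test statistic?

2.526

The 9:7 ratio has 16 parts, so with N = 1400 the expected counts are:
  colored: 1400 × 9/16 = 787.5
  colorless: 1400 × 7/16 = 612.5
χ² = Σ (O − E)² / E
  colored: (817 − 787.5)² / 787.5 = 1.1051
  colorless: (583 − 612.5)² / 612.5 = 1.4208
χ² = 1.1051 + 1.4208 = 2.5259 ≈ 2.526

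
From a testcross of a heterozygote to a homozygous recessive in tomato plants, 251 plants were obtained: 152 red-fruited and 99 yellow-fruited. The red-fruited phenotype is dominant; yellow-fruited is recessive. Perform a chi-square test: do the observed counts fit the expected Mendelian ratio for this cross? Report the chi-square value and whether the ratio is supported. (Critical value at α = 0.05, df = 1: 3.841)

A testcross of a heterozygote (Aa × aa) gives a 1:1 phenotypic ratio.
Expected counts for N = 251 under a 1:1 ratio (total parts = 2):
  red-fruited: 251 × 1/2 = 125.5
  yellow-fruited: 251 × 1/2 = 125.5
χ² = Σ (O − E)² / E
  red-fruited: (152 − 125.5)² / 125.5 = 5.5956
  yellow-fruited: (99 − 125.5)² / 125.5 = 5.5956
χ² = 5.5956 + 5.5956 = 11.1912 ≈ 11.191
Degrees of freedom = 2 − 1 = 1; critical value at α = 0.05 is 3.841.
Since 11.191 > 3.841, we reject the null hypothesis — the data do not fit the 1:1 ratio.

11.191; not consistent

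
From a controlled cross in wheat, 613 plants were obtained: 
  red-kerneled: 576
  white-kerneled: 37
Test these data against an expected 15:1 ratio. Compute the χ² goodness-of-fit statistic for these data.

Total ratio parts = 16. Expected numbers out of 613:
  red-kerneled: 613 × 15/16 = 574.6875
  white-kerneled: 613 × 1/16 = 38.3125
χ² = Σ (O − E)² / E
  red-kerneled: (576 − 574.6875)² / 574.6875 = 0.0030
  white-kerneled: (37 − 38.3125)² / 38.3125 = 0.0450
χ² = 0.0030 + 0.0450 = 0.048

0.048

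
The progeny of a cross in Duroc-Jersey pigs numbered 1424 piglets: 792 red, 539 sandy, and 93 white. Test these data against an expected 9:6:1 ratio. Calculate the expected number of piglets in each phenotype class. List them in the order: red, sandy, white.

The 9:6:1 ratio has 16 parts, so with N = 1424 the expected counts are:
  red: 1424 × 9/16 = 801
  sandy: 1424 × 6/16 = 534
  white: 1424 × 1/16 = 89

801, 534, 89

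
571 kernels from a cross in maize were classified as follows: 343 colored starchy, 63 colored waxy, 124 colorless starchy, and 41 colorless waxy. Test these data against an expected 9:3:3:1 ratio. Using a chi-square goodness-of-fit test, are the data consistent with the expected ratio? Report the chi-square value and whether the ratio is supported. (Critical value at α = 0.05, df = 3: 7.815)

Expected counts for N = 571 under a 9:3:3:1 ratio (total parts = 16):
  colored starchy: 571 × 9/16 = 321.1875
  colored waxy: 571 × 3/16 = 107.0625
  colorless starchy: 571 × 3/16 = 107.0625
  colorless waxy: 571 × 1/16 = 35.6875
χ² = Σ (O − E)² / E
  colored starchy: (343 − 321.1875)² / 321.1875 = 1.4813
  colored waxy: (63 − 107.0625)² / 107.0625 = 18.1343
  colorless starchy: (124 − 107.0625)² / 107.0625 = 2.6795
  colorless waxy: (41 − 35.6875)² / 35.6875 = 0.7908
χ² = 1.4813 + 18.1343 + 2.6795 + 0.7908 = 23.0859 ≈ 23.086
Degrees of freedom = 4 − 1 = 3; critical value at α = 0.05 is 7.815.
Since 23.086 > 7.815, we reject the null hypothesis — the data do not fit the 9:3:3:1 ratio.

23.086; not consistent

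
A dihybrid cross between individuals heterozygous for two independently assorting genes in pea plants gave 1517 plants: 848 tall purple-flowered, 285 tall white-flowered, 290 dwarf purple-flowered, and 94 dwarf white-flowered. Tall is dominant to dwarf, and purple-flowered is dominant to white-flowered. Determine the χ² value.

A dihybrid F₂ with independent assortment and complete dominance at both loci gives a 9:3:3:1 phenotypic ratio.
Total ratio parts = 16. Expected numbers out of 1517:
  tall purple-flowered: 1517 × 9/16 = 853.3125
  tall white-flowered: 1517 × 3/16 = 284.4375
  dwarf purple-flowered: 1517 × 3/16 = 284.4375
  dwarf white-flowered: 1517 × 1/16 = 94.8125
χ² = Σ (O − E)² / E
  tall purple-flowered: (848 − 853.3125)² / 853.3125 = 0.0331
  tall white-flowered: (285 − 284.4375)² / 284.4375 = 0.0011
  dwarf purple-flowered: (290 − 284.4375)² / 284.4375 = 0.1088
  dwarf white-flowered: (94 − 94.8125)² / 94.8125 = 0.0070
χ² = 0.0331 + 0.0011 + 0.1088 + 0.0070 = 0.150

0.150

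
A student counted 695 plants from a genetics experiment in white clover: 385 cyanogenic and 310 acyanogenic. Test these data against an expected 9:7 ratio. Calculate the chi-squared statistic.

Under the 9:7 hypothesis (Σ ratio = 16, N = 695):
  cyanogenic: 695 × 9/16 = 390.9375
  acyanogenic: 695 × 7/16 = 304.0625
χ² = Σ (O − E)² / E
  cyanogenic: (385 − 390.9375)² / 390.9375 = 0.0902
  acyanogenic: (310 − 304.0625)² / 304.0625 = 0.1159
χ² = 0.0902 + 0.1159 = 0.2061 ≈ 0.206

0.206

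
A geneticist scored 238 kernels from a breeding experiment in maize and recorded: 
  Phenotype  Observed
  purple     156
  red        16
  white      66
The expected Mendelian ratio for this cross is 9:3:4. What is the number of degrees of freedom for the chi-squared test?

A goodness-of-fit test with 3 phenotype classes has df = 3 − 1 = 2.

2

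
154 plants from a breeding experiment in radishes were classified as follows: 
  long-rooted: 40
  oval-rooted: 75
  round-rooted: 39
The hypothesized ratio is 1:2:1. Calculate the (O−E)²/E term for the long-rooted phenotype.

Expected counts for N = 154 under a 1:2:1 ratio (total parts = 4):
  long-rooted: 154 × 1/4 = 38.5
  oval-rooted: 154 × 2/4 = 77
  round-rooted: 154 × 1/4 = 38.5
Contribution of long-rooted: (40 − 38.5)² / 38.5 = 0.0584

0.058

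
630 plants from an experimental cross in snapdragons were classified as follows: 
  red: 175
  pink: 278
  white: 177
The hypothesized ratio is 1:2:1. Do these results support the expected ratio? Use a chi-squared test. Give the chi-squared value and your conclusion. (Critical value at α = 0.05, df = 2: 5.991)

The 1:2:1 ratio has 4 parts, so with N = 630 the expected counts are:
  red: 630 × 1/4 = 157.5
  pink: 630 × 2/4 = 315
  white: 630 × 1/4 = 157.5
χ² = Σ (O − E)² / E
  red: (175 − 157.5)² / 157.5 = 1.9444
  pink: (278 − 315)² / 315 = 4.3460
  white: (177 − 157.5)² / 157.5 = 2.4143
χ² = 1.9444 + 4.3460 + 2.4143 = 8.7047 ≈ 8.705
Degrees of freedom = 3 − 1 = 2; critical value at α = 0.05 is 5.991.
Since 8.705 > 5.991, we reject the null hypothesis — the data do not fit the 1:2:1 ratio.

8.705; not consistent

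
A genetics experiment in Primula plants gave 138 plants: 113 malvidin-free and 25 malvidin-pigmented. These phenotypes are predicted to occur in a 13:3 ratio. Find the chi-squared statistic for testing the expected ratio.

0.036

Total ratio parts = 16. Expected numbers out of 138:
  malvidin-free: 138 × 13/16 = 112.125
  malvidin-pigmented: 138 × 3/16 = 25.875
χ² = Σ (O − E)² / E
  malvidin-free: (113 − 112.125)² / 112.125 = 0.0068
  malvidin-pigmented: (25 − 25.875)² / 25.875 = 0.0296
χ² = 0.0068 + 0.0296 = 0.0364 ≈ 0.036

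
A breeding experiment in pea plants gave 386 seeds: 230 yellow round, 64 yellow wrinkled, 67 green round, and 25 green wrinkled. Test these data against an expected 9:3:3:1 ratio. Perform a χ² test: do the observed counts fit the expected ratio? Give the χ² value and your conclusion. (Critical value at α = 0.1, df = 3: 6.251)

2.164; consistent

Under the 9:3:3:1 hypothesis (Σ ratio = 16, N = 386):
  yellow round: 386 × 9/16 = 217.125
  yellow wrinkled: 386 × 3/16 = 72.375
  green round: 386 × 3/16 = 72.375
  green wrinkled: 386 × 1/16 = 24.125
χ² = Σ (O − E)² / E
  yellow round: (230 − 217.125)² / 217.125 = 0.7635
  yellow wrinkled: (64 − 72.375)² / 72.375 = 0.9691
  green round: (67 − 72.375)² / 72.375 = 0.3992
  green wrinkled: (25 − 24.125)² / 24.125 = 0.0317
χ² = 0.7635 + 0.9691 + 0.3992 + 0.0317 = 2.1635 ≈ 2.164
Degrees of freedom = 4 − 1 = 3; critical value at α = 0.1 is 6.251.
Since 2.164 < 6.251, we fail to reject the null hypothesis — the data are consistent with the 9:3:3:1 ratio.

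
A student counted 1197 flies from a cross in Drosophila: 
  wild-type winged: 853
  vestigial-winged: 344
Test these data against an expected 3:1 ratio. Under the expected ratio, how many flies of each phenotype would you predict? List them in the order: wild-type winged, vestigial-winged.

897.75, 299.25

Under the 3:1 hypothesis (Σ ratio = 4, N = 1197):
  wild-type winged: 1197 × 3/4 = 897.75
  vestigial-winged: 1197 × 1/4 = 299.25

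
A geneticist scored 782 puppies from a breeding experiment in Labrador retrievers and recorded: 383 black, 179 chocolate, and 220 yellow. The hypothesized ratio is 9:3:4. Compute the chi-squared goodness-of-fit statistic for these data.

17.573

Under the 9:3:4 hypothesis (Σ ratio = 16, N = 782):
  black: 782 × 9/16 = 439.875
  chocolate: 782 × 3/16 = 146.625
  yellow: 782 × 4/16 = 195.5
χ² = Σ (O − E)² / E
  black: (383 − 439.875)² / 439.875 = 7.3538
  chocolate: (179 − 146.625)² / 146.625 = 7.1484
  yellow: (220 − 195.5)² / 195.5 = 3.0703
χ² = 7.3538 + 7.1484 + 3.0703 = 17.5725 ≈ 17.573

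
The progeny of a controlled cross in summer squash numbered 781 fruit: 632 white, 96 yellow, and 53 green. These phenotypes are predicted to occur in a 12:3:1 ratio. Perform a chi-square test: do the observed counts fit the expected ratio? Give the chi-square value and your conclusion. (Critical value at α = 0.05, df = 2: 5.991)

21.383; not consistent

The 12:3:1 ratio has 16 parts, so with N = 781 the expected counts are:
  white: 781 × 12/16 = 585.75
  yellow: 781 × 3/16 = 146.4375
  green: 781 × 1/16 = 48.8125
χ² = Σ (O − E)² / E
  white: (632 − 585.75)² / 585.75 = 3.6518
  yellow: (96 − 146.4375)² / 146.4375 = 17.3722
  green: (53 − 48.8125)² / 48.8125 = 0.3592
χ² = 3.6518 + 17.3722 + 0.3592 = 21.3832 ≈ 21.383
Degrees of freedom = 3 − 1 = 2; critical value at α = 0.05 is 5.991.
Since 21.383 > 5.991, we reject the null hypothesis — the data do not fit the 12:3:1 ratio.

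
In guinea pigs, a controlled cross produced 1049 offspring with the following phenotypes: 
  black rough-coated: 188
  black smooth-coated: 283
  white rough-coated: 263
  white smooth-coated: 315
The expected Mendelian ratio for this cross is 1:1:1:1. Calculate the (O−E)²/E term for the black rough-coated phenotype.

Expected counts for N = 1049 under a 1:1:1:1 ratio (total parts = 4):
  black rough-coated: 1049 × 1/4 = 262.25
  black smooth-coated: 1049 × 1/4 = 262.25
  white rough-coated: 1049 × 1/4 = 262.25
  white smooth-coated: 1049 × 1/4 = 262.25
Contribution of black rough-coated: (188 − 262.25)² / 262.25 = 21.0222

21.022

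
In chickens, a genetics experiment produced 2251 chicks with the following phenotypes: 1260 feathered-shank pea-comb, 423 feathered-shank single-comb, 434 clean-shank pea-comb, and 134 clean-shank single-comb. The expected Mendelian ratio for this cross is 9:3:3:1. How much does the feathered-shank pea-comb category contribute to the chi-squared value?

Total ratio parts = 16. Expected numbers out of 2251:
  feathered-shank pea-comb: 2251 × 9/16 = 1266.1875
  feathered-shank single-comb: 2251 × 3/16 = 422.0625
  clean-shank pea-comb: 2251 × 3/16 = 422.0625
  clean-shank single-comb: 2251 × 1/16 = 140.6875
Contribution of feathered-shank pea-comb: (1260 − 1266.1875)² / 1266.1875 = 0.0302

0.030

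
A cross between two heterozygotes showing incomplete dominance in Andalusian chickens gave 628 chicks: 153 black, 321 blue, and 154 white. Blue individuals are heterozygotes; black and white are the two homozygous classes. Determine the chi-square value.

0.315

With incomplete dominance, a heterozygote × heterozygote cross gives a 1:2:1 phenotypic ratio.
Under the 1:2:1 hypothesis (Σ ratio = 4, N = 628):
  black: 628 × 1/4 = 157
  blue: 628 × 2/4 = 314
  white: 628 × 1/4 = 157
χ² = Σ (O − E)² / E
  black: (153 − 157)² / 157 = 0.1019
  blue: (321 − 314)² / 314 = 0.1561
  white: (154 − 157)² / 157 = 0.0573
χ² = 0.1019 + 0.1561 + 0.0573 = 0.3153 ≈ 0.315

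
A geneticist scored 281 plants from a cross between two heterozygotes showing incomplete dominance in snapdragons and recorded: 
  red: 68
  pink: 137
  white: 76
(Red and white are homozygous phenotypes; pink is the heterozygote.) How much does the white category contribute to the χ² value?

With incomplete dominance, a heterozygote × heterozygote cross gives a 1:2:1 phenotypic ratio.
Expected counts for N = 281 under a 1:2:1 ratio (total parts = 4):
  red: 281 × 1/4 = 70.25
  pink: 281 × 2/4 = 140.5
  white: 281 × 1/4 = 70.25
Contribution of white: (76 − 70.25)² / 70.25 = 0.4706

0.471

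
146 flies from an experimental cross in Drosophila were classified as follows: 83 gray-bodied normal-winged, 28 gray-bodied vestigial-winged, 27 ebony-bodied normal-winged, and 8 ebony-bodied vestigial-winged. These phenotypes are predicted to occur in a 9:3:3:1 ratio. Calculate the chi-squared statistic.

0.167

Expected counts for N = 146 under a 9:3:3:1 ratio (total parts = 16):
  gray-bodied normal-winged: 146 × 9/16 = 82.125
  gray-bodied vestigial-winged: 146 × 3/16 = 27.375
  ebony-bodied normal-winged: 146 × 3/16 = 27.375
  ebony-bodied vestigial-winged: 146 × 1/16 = 9.125
χ² = Σ (O − E)² / E
  gray-bodied normal-winged: (83 − 82.125)² / 82.125 = 0.0093
  gray-bodied vestigial-winged: (28 − 27.375)² / 27.375 = 0.0143
  ebony-bodied normal-winged: (27 − 27.375)² / 27.375 = 0.0051
  ebony-bodied vestigial-winged: (8 − 9.125)² / 9.125 = 0.1387
χ² = 0.0093 + 0.0143 + 0.0051 + 0.1387 = 0.1674 ≈ 0.167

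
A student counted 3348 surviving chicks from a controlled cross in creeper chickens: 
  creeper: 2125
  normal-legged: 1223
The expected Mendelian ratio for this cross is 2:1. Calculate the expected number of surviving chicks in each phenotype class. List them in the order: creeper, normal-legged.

2232, 1116

Total ratio parts = 3. Expected numbers out of 3348:
  creeper: 3348 × 2/3 = 2232
  normal-legged: 3348 × 1/3 = 1116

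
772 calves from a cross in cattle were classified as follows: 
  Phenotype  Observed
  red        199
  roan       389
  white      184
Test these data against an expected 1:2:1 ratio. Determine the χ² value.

The 1:2:1 ratio has 4 parts, so with N = 772 the expected counts are:
  red: 772 × 1/4 = 193
  roan: 772 × 2/4 = 386
  white: 772 × 1/4 = 193
χ² = Σ (O − E)² / E
  red: (199 − 193)² / 193 = 0.1865
  roan: (389 − 386)² / 386 = 0.0233
  white: (184 − 193)² / 193 = 0.4197
χ² = 0.1865 + 0.0233 + 0.4197 = 0.6295 ≈ 0.630

0.630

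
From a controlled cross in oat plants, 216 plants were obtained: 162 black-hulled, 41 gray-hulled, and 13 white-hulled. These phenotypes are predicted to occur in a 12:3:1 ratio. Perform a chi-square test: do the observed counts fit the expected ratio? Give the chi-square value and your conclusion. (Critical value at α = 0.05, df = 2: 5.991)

Under the 12:3:1 hypothesis (Σ ratio = 16, N = 216):
  black-hulled: 216 × 12/16 = 162
  gray-hulled: 216 × 3/16 = 40.5
  white-hulled: 216 × 1/16 = 13.5
χ² = Σ (O − E)² / E
  black-hulled: (162 − 162)² / 162 = 0.0000
  gray-hulled: (41 − 40.5)² / 40.5 = 0.0062
  white-hulled: (13 − 13.5)² / 13.5 = 0.0185
χ² = 0.0000 + 0.0062 + 0.0185 = 0.0247 ≈ 0.025
Degrees of freedom = 3 − 1 = 2; critical value at α = 0.05 is 5.991.
Since 0.025 < 5.991, we fail to reject the null hypothesis — the data are consistent with the 12:3:1 ratio.

0.025; consistent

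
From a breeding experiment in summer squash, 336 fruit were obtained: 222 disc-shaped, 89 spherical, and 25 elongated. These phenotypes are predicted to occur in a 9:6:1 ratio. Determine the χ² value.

The 9:6:1 ratio has 16 parts, so with N = 336 the expected counts are:
  disc-shaped: 336 × 9/16 = 189
  spherical: 336 × 6/16 = 126
  elongated: 336 × 1/16 = 21
χ² = Σ (O − E)² / E
  disc-shaped: (222 − 189)² / 189 = 5.7619
  spherical: (89 − 126)² / 126 = 10.8651
  elongated: (25 − 21)² / 21 = 0.7619
χ² = 5.7619 + 10.8651 + 0.7619 = 17.3889 ≈ 17.389

17.389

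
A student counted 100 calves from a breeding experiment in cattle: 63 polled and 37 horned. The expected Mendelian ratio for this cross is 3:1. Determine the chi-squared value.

Total ratio parts = 4. Expected numbers out of 100:
  polled: 100 × 3/4 = 75
  horned: 100 × 1/4 = 25
χ² = Σ (O − E)² / E
  polled: (63 − 75)² / 75 = 1.9200
  horned: (37 − 25)² / 25 = 5.7600
χ² = 1.9200 + 5.7600 = 7.680

7.680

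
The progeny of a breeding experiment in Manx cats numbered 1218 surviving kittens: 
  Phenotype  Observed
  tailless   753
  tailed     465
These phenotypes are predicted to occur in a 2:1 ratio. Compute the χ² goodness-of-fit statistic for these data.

12.861

Total ratio parts = 3. Expected numbers out of 1218:
  tailless: 1218 × 2/3 = 812
  tailed: 1218 × 1/3 = 406
χ² = Σ (O − E)² / E
  tailless: (753 − 812)² / 812 = 4.2869
  tailed: (465 − 406)² / 406 = 8.5739
χ² = 4.2869 + 8.5739 = 12.8608 ≈ 12.861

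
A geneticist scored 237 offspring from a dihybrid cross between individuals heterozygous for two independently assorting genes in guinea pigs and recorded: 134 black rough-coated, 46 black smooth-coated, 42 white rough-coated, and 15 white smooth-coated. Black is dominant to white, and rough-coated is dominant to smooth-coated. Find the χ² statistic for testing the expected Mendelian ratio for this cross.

0.195

A dihybrid F₂ with independent assortment and complete dominance at both loci gives a 9:3:3:1 phenotypic ratio.
Under the 9:3:3:1 hypothesis (Σ ratio = 16, N = 237):
  black rough-coated: 237 × 9/16 = 133.3125
  black smooth-coated: 237 × 3/16 = 44.4375
  white rough-coated: 237 × 3/16 = 44.4375
  white smooth-coated: 237 × 1/16 = 14.8125
χ² = Σ (O − E)² / E
  black rough-coated: (134 − 133.3125)² / 133.3125 = 0.0035
  black smooth-coated: (46 − 44.4375)² / 44.4375 = 0.0549
  white rough-coated: (42 − 44.4375)² / 44.4375 = 0.1337
  white smooth-coated: (15 − 14.8125)² / 14.8125 = 0.0024
χ² = 0.0035 + 0.0549 + 0.1337 + 0.0024 = 0.1945 ≈ 0.195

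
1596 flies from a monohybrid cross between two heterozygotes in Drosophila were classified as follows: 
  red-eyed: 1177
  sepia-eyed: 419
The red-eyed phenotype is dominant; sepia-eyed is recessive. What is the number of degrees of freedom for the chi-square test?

1

For a monohybrid cross between heterozygotes with complete dominance, the expected phenotypic ratio is 3:1.
A goodness-of-fit test with 2 phenotype classes has df = 2 − 1 = 1.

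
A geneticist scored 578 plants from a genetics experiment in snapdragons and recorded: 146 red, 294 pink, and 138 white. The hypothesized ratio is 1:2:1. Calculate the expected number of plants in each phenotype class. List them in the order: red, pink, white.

144.5, 289, 144.5

Total ratio parts = 4. Expected numbers out of 578:
  red: 578 × 1/4 = 144.5
  pink: 578 × 2/4 = 289
  white: 578 × 1/4 = 144.5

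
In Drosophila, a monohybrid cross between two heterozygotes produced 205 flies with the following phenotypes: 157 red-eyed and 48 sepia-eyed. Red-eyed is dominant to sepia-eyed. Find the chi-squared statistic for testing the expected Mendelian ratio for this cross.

0.275

For a monohybrid cross between heterozygotes with complete dominance, the expected phenotypic ratio is 3:1.
The 3:1 ratio has 4 parts, so with N = 205 the expected counts are:
  red-eyed: 205 × 3/4 = 153.75
  sepia-eyed: 205 × 1/4 = 51.25
χ² = Σ (O − E)² / E
  red-eyed: (157 − 153.75)² / 153.75 = 0.0687
  sepia-eyed: (48 − 51.25)² / 51.25 = 0.2061
χ² = 0.0687 + 0.2061 = 0.2748 ≈ 0.275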